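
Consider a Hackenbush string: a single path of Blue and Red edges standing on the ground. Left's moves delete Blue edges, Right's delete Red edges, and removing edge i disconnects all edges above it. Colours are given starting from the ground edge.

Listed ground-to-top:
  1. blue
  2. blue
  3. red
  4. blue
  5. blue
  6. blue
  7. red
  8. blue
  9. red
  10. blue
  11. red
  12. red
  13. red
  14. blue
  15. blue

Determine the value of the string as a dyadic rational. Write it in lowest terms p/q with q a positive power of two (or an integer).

15687/8192

b: Left { 0 }, Right { none } → simplest 1
bb: Left { 0, 1 }, Right { none } → simplest 2
bbr: Left { 0, 1 }, Right { 2 } → simplest 3/2
bbrb: Left { 0, 1, 3/2 }, Right { 2 } → simplest 7/4
bbrbb: Left { 0, 1, 3/2, 7/4 }, Right { 2 } → simplest 15/8
bbrbbb: Left { 0, 1, 3/2, 7/4, 15/8 }, Right { 2 } → simplest 31/16
bbrbbbr: Left { 0, 1, 3/2, 7/4, 15/8 }, Right { 31/16, 2 } → simplest 61/32
bbrbbbrb: Left { 0, 1, 3/2, 7/4, 15/8, 61/32 }, Right { 31/16, 2 } → simplest 123/64
bbrbbbrbr: Left { 0, 1, 3/2, 7/4, 15/8, 61/32 }, Right { 123/64, 31/16, 2 } → simplest 245/128
bbrbbbrbrb: Left { 0, 1, 3/2, 7/4, 15/8, 61/32, 245/128 }, Right { 123/64, 31/16, 2 } → simplest 491/256
bbrbbbrbrbr: Left { 0, 1, 3/2, 7/4, 15/8, 61/32, 245/128 }, Right { 491/256, 123/64, 31/16, 2 } → simplest 981/512
bbrbbbrbrbrr: Left { 0, 1, 3/2, 7/4, 15/8, 61/32, 245/128 }, Right { 981/512, 491/256, 123/64, 31/16, 2 } → simplest 1961/1024
bbrbbbrbrbrrr: Left { 0, 1, 3/2, 7/4, 15/8, 61/32, 245/128 }, Right { 1961/1024, 981/512, 491/256, 123/64, 31/16, 2 } → simplest 3921/2048
bbrbbbrbrbrrrb: Left { 0, 1, 3/2, 7/4, 15/8, 61/32, 245/128, 3921/2048 }, Right { 1961/1024, 981/512, 491/256, 123/64, 31/16, 2 } → simplest 7843/4096
bbrbbbrbrbrrrbb: Left { 0, 1, 3/2, 7/4, 15/8, 61/32, 245/128, 3921/2048, 7843/4096 }, Right { 1961/1024, 981/512, 491/256, 123/64, 31/16, 2 } → simplest 15687/8192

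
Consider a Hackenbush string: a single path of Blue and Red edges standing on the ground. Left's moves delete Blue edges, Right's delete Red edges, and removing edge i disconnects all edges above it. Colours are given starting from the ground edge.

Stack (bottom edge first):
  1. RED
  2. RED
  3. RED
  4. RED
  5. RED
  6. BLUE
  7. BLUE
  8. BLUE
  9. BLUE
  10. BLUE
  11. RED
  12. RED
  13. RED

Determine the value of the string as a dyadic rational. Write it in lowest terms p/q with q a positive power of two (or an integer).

-1039/256

G(R) = { (no moves) | 0 } — -1
G(RR) = { (no moves) | -1, 0 } — -2
G(RRR) = { (no moves) | -2, -1, 0 } — -3
G(RRRR) = { (no moves) | -3, -2, -1, 0 } — -4
G(RRRRR) = { (no moves) | -4, -3, -2, -1, 0 } — -5
G(RRRRRB) = { -5 | -4, -3, -2, -1, 0 } — -9/2
G(RRRRRBB) = { -5, -9/2 | -4, -3, -2, -1, 0 } — -17/4
G(RRRRRBBB) = { -5, -9/2, -17/4 | -4, -3, -2, -1, 0 } — -33/8
G(RRRRRBBBB) = { -5, -9/2, -17/4, -33/8 | -4, -3, -2, -1, 0 } — -65/16
G(RRRRRBBBBB) = { -5, -9/2, -17/4, -33/8, -65/16 | -4, -3, -2, -1, 0 } — -129/32
G(RRRRRBBBBBR) = { -5, -9/2, -17/4, -33/8, -65/16 | -129/32, -4, -3, -2, -1, 0 } — -259/64
G(RRRRRBBBBBRR) = { -5, -9/2, -17/4, -33/8, -65/16 | -259/64, -129/32, -4, -3, -2, -1, 0 } — -519/128
G(RRRRRBBBBBRRR) = { -5, -9/2, -17/4, -33/8, -65/16 | -519/128, -259/64, -129/32, -4, -3, -2, -1, 0 } — -1039/256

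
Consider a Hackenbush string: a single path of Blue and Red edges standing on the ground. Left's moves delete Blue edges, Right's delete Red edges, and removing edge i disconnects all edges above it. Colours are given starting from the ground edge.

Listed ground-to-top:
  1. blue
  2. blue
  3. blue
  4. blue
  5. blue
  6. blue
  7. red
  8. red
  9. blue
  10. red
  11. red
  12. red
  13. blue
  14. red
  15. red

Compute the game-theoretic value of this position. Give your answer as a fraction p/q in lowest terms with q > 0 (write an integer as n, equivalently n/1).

2697/512

Prefix values for blue blue blue blue blue blue red red blue red red red blue red red via {L|R} + simplicity:
val(b) = { 0 | · } = 1
val(bb) = { 0 1 | · } = 2
val(bbb) = { 0 1 2 | · } = 3
val(bbbb) = { 0 1 2 3 | · } = 4
val(bbbbb) = { 0 1 2 3 4 | · } = 5
val(bbbbbb) = { 0 1 2 3 4 5 | · } = 6
val(bbbbbbr) = { 0 1 2 3 4 5 | 6 } = 11/2
val(bbbbbbrr) = { 0 1 2 3 4 5 | 11/2 6 } = 21/4
val(bbbbbbrrb) = { 0 1 2 3 4 5 21/4 | 11/2 6 } = 43/8
val(bbbbbbrrbr) = { 0 1 2 3 4 5 21/4 | 43/8 11/2 6 } = 85/16
val(bbbbbbrrbrr) = { 0 1 2 3 4 5 21/4 | 85/16 43/8 11/2 6 } = 169/32
val(bbbbbbrrbrrr) = { 0 1 2 3 4 5 21/4 | 169/32 85/16 43/8 11/2 6 } = 337/64
val(bbbbbbrrbrrrb) = { 0 1 2 3 4 5 21/4 337/64 | 169/32 85/16 43/8 11/2 6 } = 675/128
val(bbbbbbrrbrrrbr) = { 0 1 2 3 4 5 21/4 337/64 | 675/128 169/32 85/16 43/8 11/2 6 } = 1349/256
val(bbbbbbrrbrrrbrr) = { 0 1 2 3 4 5 21/4 337/64 | 1349/256 675/128 169/32 85/16 43/8 11/2 6 } = 2697/512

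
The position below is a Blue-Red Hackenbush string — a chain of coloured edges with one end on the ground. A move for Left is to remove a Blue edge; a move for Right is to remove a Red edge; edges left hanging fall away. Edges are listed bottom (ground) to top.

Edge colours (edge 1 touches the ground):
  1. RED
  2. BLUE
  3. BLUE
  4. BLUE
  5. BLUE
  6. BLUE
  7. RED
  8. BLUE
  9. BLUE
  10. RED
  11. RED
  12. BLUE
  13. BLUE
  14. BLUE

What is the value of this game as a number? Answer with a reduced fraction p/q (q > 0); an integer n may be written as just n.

1 of 14 · R · max L −∞ · min R 0 ⇒ -1
2 of 14 · RB · max L -1 · min R 0 ⇒ -1/2
3 of 14 · RBB · max L -1/2 · min R 0 ⇒ -1/4
4 of 14 · RBBB · max L -1/4 · min R 0 ⇒ -1/8
5 of 14 · RBBBB · max L -1/8 · min R 0 ⇒ -1/16
6 of 14 · RBBBBB · max L -1/16 · min R 0 ⇒ -1/32
7 of 14 · RBBBBBR · max L -1/16 · min R -1/32 ⇒ -3/64
8 of 14 · RBBBBBRB · max L -3/64 · min R -1/32 ⇒ -5/128
9 of 14 · RBBBBBRBB · max L -5/128 · min R -1/32 ⇒ -9/256
10 of 14 · RBBBBBRBBR · max L -5/128 · min R -9/256 ⇒ -19/512
11 of 14 · RBBBBBRBBRR · max L -5/128 · min R -19/512 ⇒ -39/1024
12 of 14 · RBBBBBRBBRRB · max L -39/1024 · min R -19/512 ⇒ -77/2048
13 of 14 · RBBBBBRBBRRBB · max L -77/2048 · min R -19/512 ⇒ -153/4096
14 of 14 · RBBBBBRBBRRBBB · max L -153/4096 · min R -19/512 ⇒ -305/8192

-305/8192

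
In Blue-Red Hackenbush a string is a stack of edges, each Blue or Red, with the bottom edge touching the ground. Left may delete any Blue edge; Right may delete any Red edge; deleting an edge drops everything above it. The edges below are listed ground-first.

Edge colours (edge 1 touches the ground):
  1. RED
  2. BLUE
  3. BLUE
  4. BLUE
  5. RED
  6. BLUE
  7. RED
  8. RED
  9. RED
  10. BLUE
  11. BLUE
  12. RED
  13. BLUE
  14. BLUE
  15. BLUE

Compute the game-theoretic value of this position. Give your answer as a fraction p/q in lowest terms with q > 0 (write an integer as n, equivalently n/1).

edge 1 of 15 (RED): { · | 0 } — -1
edge 2 of 15 (BLUE): { -1 | 0 } — -1/2
edge 3 of 15 (BLUE): { -1,-1/2 | 0 } — -1/4
edge 4 of 15 (BLUE): { -1,-1/2,-1/4 | 0 } — -1/8
edge 5 of 15 (RED): { -1,-1/2,-1/4 | -1/8,0 } — -3/16
edge 6 of 15 (BLUE): { -1,-1/2,-1/4,-3/16 | -1/8,0 } — -5/32
edge 7 of 15 (RED): { -1,-1/2,-1/4,-3/16 | -5/32,-1/8,0 } — -11/64
edge 8 of 15 (RED): { -1,-1/2,-1/4,-3/16 | -11/64,-5/32,-1/8,0 } — -23/128
edge 9 of 15 (RED): { -1,-1/2,-1/4,-3/16 | -23/128,-11/64,-5/32,-1/8,0 } — -47/256
edge 10 of 15 (BLUE): { -1,-1/2,-1/4,-3/16,-47/256 | -23/128,-11/64,-5/32,-1/8,0 } — -93/512
edge 11 of 15 (BLUE): { -1,-1/2,-1/4,-3/16,-47/256,-93/512 | -23/128,-11/64,-5/32,-1/8,0 } — -185/1024
edge 12 of 15 (RED): { -1,-1/2,-1/4,-3/16,-47/256,-93/512 | -185/1024,-23/128,-11/64,-5/32,-1/8,0 } — -371/2048
edge 13 of 15 (BLUE): { -1,-1/2,-1/4,-3/16,-47/256,-93/512,-371/2048 | -185/1024,-23/128,-11/64,-5/32,-1/8,0 } — -741/4096
edge 14 of 15 (BLUE): { -1,-1/2,-1/4,-3/16,-47/256,-93/512,-371/2048,-741/4096 | -185/1024,-23/128,-11/64,-5/32,-1/8,0 } — -1481/8192
edge 15 of 15 (BLUE): { -1,-1/2,-1/4,-3/16,-47/256,-93/512,-371/2048,-741/4096,-1481/8192 | -185/1024,-23/128,-11/64,-5/32,-1/8,0 } — -2961/16384

-2961/16384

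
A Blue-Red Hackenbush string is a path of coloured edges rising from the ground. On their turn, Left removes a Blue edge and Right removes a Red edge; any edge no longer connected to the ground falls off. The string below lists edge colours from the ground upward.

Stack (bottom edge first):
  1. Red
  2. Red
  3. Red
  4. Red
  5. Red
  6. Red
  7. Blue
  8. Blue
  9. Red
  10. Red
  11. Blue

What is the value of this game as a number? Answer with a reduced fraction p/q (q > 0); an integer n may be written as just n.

Recurse on prefixes of the 11-edge string Red Red Red Red Red Red Blue Blue Red Red Blue:
R: Left { (no moves) }, Right { 0 } gives simplest -1
RR: Left { (no moves) }, Right { -1; 0 } gives simplest -2
RRR: Left { (no moves) }, Right { -2; -1; 0 } gives simplest -3
RRRR: Left { (no moves) }, Right { -3; -2; -1; 0 } gives simplest -4
RRRRR: Left { (no moves) }, Right { -4; -3; -2; -1; 0 } gives simplest -5
RRRRRR: Left { (no moves) }, Right { -5; -4; -3; -2; -1; 0 } gives simplest -6
RRRRRRB: Left { -6 }, Right { -5; -4; -3; -2; -1; 0 } gives simplest -11/2
RRRRRRBB: Left { -6; -11/2 }, Right { -5; -4; -3; -2; -1; 0 } gives simplest -21/4
RRRRRRBBR: Left { -6; -11/2 }, Right { -21/4; -5; -4; -3; -2; -1; 0 } gives simplest -43/8
RRRRRRBBRR: Left { -6; -11/2 }, Right { -43/8; -21/4; -5; -4; -3; -2; -1; 0 } gives simplest -87/16
RRRRRRBBRRB: Left { -6; -11/2; -87/16 }, Right { -43/8; -21/4; -5; -4; -3; -2; -1; 0 } gives simplest -173/32

-173/32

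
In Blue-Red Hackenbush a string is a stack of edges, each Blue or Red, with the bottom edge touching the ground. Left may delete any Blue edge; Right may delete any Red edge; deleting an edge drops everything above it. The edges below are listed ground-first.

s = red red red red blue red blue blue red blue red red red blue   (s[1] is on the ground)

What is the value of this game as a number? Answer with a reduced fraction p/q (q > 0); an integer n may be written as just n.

value(r) = { none | 0 } gives -1
value(rr) = { none | -1 0 } gives -2
value(rrr) = { none | -2 -1 0 } gives -3
value(rrrr) = { none | -3 -2 -1 0 } gives -4
value(rrrrb) = { -4 | -3 -2 -1 0 } gives -7/2
value(rrrrbr) = { -4 | -7/2 -3 -2 -1 0 } gives -15/4
value(rrrrbrb) = { -4 -15/4 | -7/2 -3 -2 -1 0 } gives -29/8
value(rrrrbrbb) = { -4 -15/4 -29/8 | -7/2 -3 -2 -1 0 } gives -57/16
value(rrrrbrbbr) = { -4 -15/4 -29/8 | -57/16 -7/2 -3 -2 -1 0 } gives -115/32
value(rrrrbrbbrb) = { -4 -15/4 -29/8 -115/32 | -57/16 -7/2 -3 -2 -1 0 } gives -229/64
value(rrrrbrbbrbr) = { -4 -15/4 -29/8 -115/32 | -229/64 -57/16 -7/2 -3 -2 -1 0 } gives -459/128
value(rrrrbrbbrbrr) = { -4 -15/4 -29/8 -115/32 | -459/128 -229/64 -57/16 -7/2 -3 -2 -1 0 } gives -919/256
value(rrrrbrbbrbrrr) = { -4 -15/4 -29/8 -115/32 | -919/256 -459/128 -229/64 -57/16 -7/2 -3 -2 -1 0 } gives -1839/512
value(rrrrbrbbrbrrrb) = { -4 -15/4 -29/8 -115/32 -1839/512 | -919/256 -459/128 -229/64 -57/16 -7/2 -3 -2 -1 0 } gives -3677/1024

-3677/1024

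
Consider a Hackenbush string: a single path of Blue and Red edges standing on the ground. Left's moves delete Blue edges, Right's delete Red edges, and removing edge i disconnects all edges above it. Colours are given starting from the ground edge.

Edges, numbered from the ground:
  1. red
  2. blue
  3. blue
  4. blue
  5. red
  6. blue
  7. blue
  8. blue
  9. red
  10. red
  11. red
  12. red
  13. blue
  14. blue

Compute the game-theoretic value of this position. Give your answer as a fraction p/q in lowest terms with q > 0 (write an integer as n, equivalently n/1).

-1145/8192

1 of 14 · r · max L −∞ · min R 0 — -1
2 of 14 · rb · max L -1 · min R 0 — -1/2
3 of 14 · rbb · max L -1/2 · min R 0 — -1/4
4 of 14 · rbbb · max L -1/4 · min R 0 — -1/8
5 of 14 · rbbbr · max L -1/4 · min R -1/8 — -3/16
6 of 14 · rbbbrb · max L -3/16 · min R -1/8 — -5/32
7 of 14 · rbbbrbb · max L -5/32 · min R -1/8 — -9/64
8 of 14 · rbbbrbbb · max L -9/64 · min R -1/8 — -17/128
9 of 14 · rbbbrbbbr · max L -9/64 · min R -17/128 — -35/256
10 of 14 · rbbbrbbbrr · max L -9/64 · min R -35/256 — -71/512
11 of 14 · rbbbrbbbrrr · max L -9/64 · min R -71/512 — -143/1024
12 of 14 · rbbbrbbbrrrr · max L -9/64 · min R -143/1024 — -287/2048
13 of 14 · rbbbrbbbrrrrb · max L -287/2048 · min R -143/1024 — -573/4096
14 of 14 · rbbbrbbbrrrrbb · max L -573/4096 · min R -143/1024 — -1145/8192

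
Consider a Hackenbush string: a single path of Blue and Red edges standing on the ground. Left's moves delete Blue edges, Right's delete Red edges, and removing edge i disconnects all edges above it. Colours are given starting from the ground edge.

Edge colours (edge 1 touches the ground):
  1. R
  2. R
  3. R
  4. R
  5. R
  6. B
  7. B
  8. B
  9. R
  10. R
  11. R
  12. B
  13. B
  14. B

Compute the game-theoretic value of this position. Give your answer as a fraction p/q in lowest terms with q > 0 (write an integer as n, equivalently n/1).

Build v(s[:k]) for k = 1..14, string s = R R R R R B B B R R R B B B.
step 1: add R to get R; options L={ · } R={ 0 } -> -1
step 2: add R to get RR; options L={ · } R={ -1,0 } -> -2
step 3: add R to get RRR; options L={ · } R={ -2,-1,0 } -> -3
step 4: add R to get RRRR; options L={ · } R={ -3,-2,-1,0 } -> -4
step 5: add R to get RRRRR; options L={ · } R={ -4,-3,-2,-1,0 } -> -5
step 6: add B to get RRRRRB; options L={ -5 } R={ -4,-3,-2,-1,0 } -> -9/2
step 7: add B to get RRRRRBB; options L={ -5,-9/2 } R={ -4,-3,-2,-1,0 } -> -17/4
step 8: add B to get RRRRRBBB; options L={ -5,-9/2,-17/4 } R={ -4,-3,-2,-1,0 } -> -33/8
step 9: add R to get RRRRRBBBR; options L={ -5,-9/2,-17/4 } R={ -33/8,-4,-3,-2,-1,0 } -> -67/16
step 10: add R to get RRRRRBBBRR; options L={ -5,-9/2,-17/4 } R={ -67/16,-33/8,-4,-3,-2,-1,0 } -> -135/32
step 11: add R to get RRRRRBBBRRR; options L={ -5,-9/2,-17/4 } R={ -135/32,-67/16,-33/8,-4,-3,-2,-1,0 } -> -271/64
step 12: add B to get RRRRRBBBRRRB; options L={ -5,-9/2,-17/4,-271/64 } R={ -135/32,-67/16,-33/8,-4,-3,-2,-1,0 } -> -541/128
step 13: add B to get RRRRRBBBRRRBB; options L={ -5,-9/2,-17/4,-271/64,-541/128 } R={ -135/32,-67/16,-33/8,-4,-3,-2,-1,0 } -> -1081/256
step 14: add B to get RRRRRBBBRRRBBB; options L={ -5,-9/2,-17/4,-271/64,-541/128,-1081/256 } R={ -135/32,-67/16,-33/8,-4,-3,-2,-1,0 } -> -2161/512

-2161/512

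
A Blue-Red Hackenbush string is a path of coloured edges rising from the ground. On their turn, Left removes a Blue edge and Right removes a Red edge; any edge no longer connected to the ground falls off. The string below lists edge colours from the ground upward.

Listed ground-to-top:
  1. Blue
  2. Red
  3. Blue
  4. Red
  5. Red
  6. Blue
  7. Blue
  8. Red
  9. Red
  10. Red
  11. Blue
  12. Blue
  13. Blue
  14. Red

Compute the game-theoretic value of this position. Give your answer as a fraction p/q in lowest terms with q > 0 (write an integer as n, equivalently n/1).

4893/8192

Build G(s[:k]) for k = 1..14, string s = Blue Red Blue Red Red Blue Blue Red Red Red Blue Blue Blue Red.
G(B) = { 0 | — } -> 1
G(BR) = { 0 | 1 } -> 1/2
G(BRB) = { 0; 1/2 | 1 } -> 3/4
G(BRBR) = { 0; 1/2 | 3/4; 1 } -> 5/8
G(BRBRR) = { 0; 1/2 | 5/8; 3/4; 1 } -> 9/16
G(BRBRRB) = { 0; 1/2; 9/16 | 5/8; 3/4; 1 } -> 19/32
G(BRBRRBB) = { 0; 1/2; 9/16; 19/32 | 5/8; 3/4; 1 } -> 39/64
G(BRBRRBBR) = { 0; 1/2; 9/16; 19/32 | 39/64; 5/8; 3/4; 1 } -> 77/128
G(BRBRRBBRR) = { 0; 1/2; 9/16; 19/32 | 77/128; 39/64; 5/8; 3/4; 1 } -> 153/256
G(BRBRRBBRRR) = { 0; 1/2; 9/16; 19/32 | 153/256; 77/128; 39/64; 5/8; 3/4; 1 } -> 305/512
G(BRBRRBBRRRB) = { 0; 1/2; 9/16; 19/32; 305/512 | 153/256; 77/128; 39/64; 5/8; 3/4; 1 } -> 611/1024
G(BRBRRBBRRRBB) = { 0; 1/2; 9/16; 19/32; 305/512; 611/1024 | 153/256; 77/128; 39/64; 5/8; 3/4; 1 } -> 1223/2048
G(BRBRRBBRRRBBB) = { 0; 1/2; 9/16; 19/32; 305/512; 611/1024; 1223/2048 | 153/256; 77/128; 39/64; 5/8; 3/4; 1 } -> 2447/4096
G(BRBRRBBRRRBBBR) = { 0; 1/2; 9/16; 19/32; 305/512; 611/1024; 1223/2048 | 2447/4096; 153/256; 77/128; 39/64; 5/8; 3/4; 1 } -> 4893/8192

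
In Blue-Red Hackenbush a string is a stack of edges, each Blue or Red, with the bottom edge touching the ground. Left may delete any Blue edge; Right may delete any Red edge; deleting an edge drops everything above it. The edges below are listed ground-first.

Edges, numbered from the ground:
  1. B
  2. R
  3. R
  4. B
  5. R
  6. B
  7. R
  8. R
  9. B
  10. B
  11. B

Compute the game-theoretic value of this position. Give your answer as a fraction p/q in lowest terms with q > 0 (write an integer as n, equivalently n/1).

335/1024

Recurse on prefixes of the 11-edge string B R R B R B R R B B B:
edge 1 of 11 (B): { 0 |  } → 1
edge 2 of 11 (R): { 0 | 1 } → 1/2
edge 3 of 11 (R): { 0 | 1/2; 1 } → 1/4
edge 4 of 11 (B): { 0; 1/4 | 1/2; 1 } → 3/8
edge 5 of 11 (R): { 0; 1/4 | 3/8; 1/2; 1 } → 5/16
edge 6 of 11 (B): { 0; 1/4; 5/16 | 3/8; 1/2; 1 } → 11/32
edge 7 of 11 (R): { 0; 1/4; 5/16 | 11/32; 3/8; 1/2; 1 } → 21/64
edge 8 of 11 (R): { 0; 1/4; 5/16 | 21/64; 11/32; 3/8; 1/2; 1 } → 41/128
edge 9 of 11 (B): { 0; 1/4; 5/16; 41/128 | 21/64; 11/32; 3/8; 1/2; 1 } → 83/256
edge 10 of 11 (B): { 0; 1/4; 5/16; 41/128; 83/256 | 21/64; 11/32; 3/8; 1/2; 1 } → 167/512
edge 11 of 11 (B): { 0; 1/4; 5/16; 41/128; 83/256; 167/512 | 21/64; 11/32; 3/8; 1/2; 1 } → 335/1024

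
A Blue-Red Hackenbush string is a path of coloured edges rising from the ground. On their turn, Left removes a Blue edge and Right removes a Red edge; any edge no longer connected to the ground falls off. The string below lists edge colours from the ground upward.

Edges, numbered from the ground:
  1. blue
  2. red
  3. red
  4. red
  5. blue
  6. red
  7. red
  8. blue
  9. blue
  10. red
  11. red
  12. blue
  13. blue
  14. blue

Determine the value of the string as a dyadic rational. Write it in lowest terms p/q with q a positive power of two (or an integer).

1231/8192

b: Left { 0 }, Right { — } = simplest 1
br: Left { 0 }, Right { 1 } = simplest 1/2
brr: Left { 0 }, Right { 1/2 1 } = simplest 1/4
brrr: Left { 0 }, Right { 1/4 1/2 1 } = simplest 1/8
brrrb: Left { 0 1/8 }, Right { 1/4 1/2 1 } = simplest 3/16
brrrbr: Left { 0 1/8 }, Right { 3/16 1/4 1/2 1 } = simplest 5/32
brrrbrr: Left { 0 1/8 }, Right { 5/32 3/16 1/4 1/2 1 } = simplest 9/64
brrrbrrb: Left { 0 1/8 9/64 }, Right { 5/32 3/16 1/4 1/2 1 } = simplest 19/128
brrrbrrbb: Left { 0 1/8 9/64 19/128 }, Right { 5/32 3/16 1/4 1/2 1 } = simplest 39/256
brrrbrrbbr: Left { 0 1/8 9/64 19/128 }, Right { 39/256 5/32 3/16 1/4 1/2 1 } = simplest 77/512
brrrbrrbbrr: Left { 0 1/8 9/64 19/128 }, Right { 77/512 39/256 5/32 3/16 1/4 1/2 1 } = simplest 153/1024
brrrbrrbbrrb: Left { 0 1/8 9/64 19/128 153/1024 }, Right { 77/512 39/256 5/32 3/16 1/4 1/2 1 } = simplest 307/2048
brrrbrrbbrrbb: Left { 0 1/8 9/64 19/128 153/1024 307/2048 }, Right { 77/512 39/256 5/32 3/16 1/4 1/2 1 } = simplest 615/4096
brrrbrrbbrrbbb: Left { 0 1/8 9/64 19/128 153/1024 307/2048 615/4096 }, Right { 77/512 39/256 5/32 3/16 1/4 1/2 1 } = simplest 1231/8192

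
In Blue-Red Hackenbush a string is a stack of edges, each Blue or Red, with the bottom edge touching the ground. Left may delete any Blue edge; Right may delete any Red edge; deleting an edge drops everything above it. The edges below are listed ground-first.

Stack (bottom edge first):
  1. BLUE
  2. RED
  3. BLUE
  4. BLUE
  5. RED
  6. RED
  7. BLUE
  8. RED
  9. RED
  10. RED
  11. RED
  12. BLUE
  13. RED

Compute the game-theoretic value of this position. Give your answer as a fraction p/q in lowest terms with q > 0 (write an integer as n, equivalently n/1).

Prefix values for BLUE RED BLUE BLUE RED RED BLUE RED RED RED RED BLUE RED via {L|R} + simplicity:
value(B) = { 0 | none } → 1
value(BR) = { 0 | 1 } → 1/2
value(BRB) = { 0; 1/2 | 1 } → 3/4
value(BRBB) = { 0; 1/2; 3/4 | 1 } → 7/8
value(BRBBR) = { 0; 1/2; 3/4 | 7/8; 1 } → 13/16
value(BRBBRR) = { 0; 1/2; 3/4 | 13/16; 7/8; 1 } → 25/32
value(BRBBRRB) = { 0; 1/2; 3/4; 25/32 | 13/16; 7/8; 1 } → 51/64
value(BRBBRRBR) = { 0; 1/2; 3/4; 25/32 | 51/64; 13/16; 7/8; 1 } → 101/128
value(BRBBRRBRR) = { 0; 1/2; 3/4; 25/32 | 101/128; 51/64; 13/16; 7/8; 1 } → 201/256
value(BRBBRRBRRR) = { 0; 1/2; 3/4; 25/32 | 201/256; 101/128; 51/64; 13/16; 7/8; 1 } → 401/512
value(BRBBRRBRRRR) = { 0; 1/2; 3/4; 25/32 | 401/512; 201/256; 101/128; 51/64; 13/16; 7/8; 1 } → 801/1024
value(BRBBRRBRRRRB) = { 0; 1/2; 3/4; 25/32; 801/1024 | 401/512; 201/256; 101/128; 51/64; 13/16; 7/8; 1 } → 1603/2048
value(BRBBRRBRRRRBR) = { 0; 1/2; 3/4; 25/32; 801/1024 | 1603/2048; 401/512; 201/256; 101/128; 51/64; 13/16; 7/8; 1 } → 3205/4096

3205/4096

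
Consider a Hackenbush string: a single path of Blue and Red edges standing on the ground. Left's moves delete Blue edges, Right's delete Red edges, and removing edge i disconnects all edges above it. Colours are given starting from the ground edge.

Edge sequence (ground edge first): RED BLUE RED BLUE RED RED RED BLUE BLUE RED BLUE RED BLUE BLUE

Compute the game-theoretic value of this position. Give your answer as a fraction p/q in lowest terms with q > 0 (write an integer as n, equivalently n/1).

Build v(s[:k]) for k = 1..14, string s = RED BLUE RED BLUE RED RED RED BLUE BLUE RED BLUE RED BLUE BLUE.
v_1 [R]  L=[∅]  R=[0]  → -1
v_2 [RB]  L=[-1]  R=[0]  → -1/2
v_3 [RBR]  L=[-1]  R=[-1/2; 0]  → -3/4
v_4 [RBRB]  L=[-1; -3/4]  R=[-1/2; 0]  → -5/8
v_5 [RBRBR]  L=[-1; -3/4]  R=[-5/8; -1/2; 0]  → -11/16
v_6 [RBRBRR]  L=[-1; -3/4]  R=[-11/16; -5/8; -1/2; 0]  → -23/32
v_7 [RBRBRRR]  L=[-1; -3/4]  R=[-23/32; -11/16; -5/8; -1/2; 0]  → -47/64
v_8 [RBRBRRRB]  L=[-1; -3/4; -47/64]  R=[-23/32; -11/16; -5/8; -1/2; 0]  → -93/128
v_9 [RBRBRRRBB]  L=[-1; -3/4; -47/64; -93/128]  R=[-23/32; -11/16; -5/8; -1/2; 0]  → -185/256
v_10 [RBRBRRRBBR]  L=[-1; -3/4; -47/64; -93/128]  R=[-185/256; -23/32; -11/16; -5/8; -1/2; 0]  → -371/512
v_11 [RBRBRRRBBRB]  L=[-1; -3/4; -47/64; -93/128; -371/512]  R=[-185/256; -23/32; -11/16; -5/8; -1/2; 0]  → -741/1024
v_12 [RBRBRRRBBRBR]  L=[-1; -3/4; -47/64; -93/128; -371/512]  R=[-741/1024; -185/256; -23/32; -11/16; -5/8; -1/2; 0]  → -1483/2048
v_13 [RBRBRRRBBRBRB]  L=[-1; -3/4; -47/64; -93/128; -371/512; -1483/2048]  R=[-741/1024; -185/256; -23/32; -11/16; -5/8; -1/2; 0]  → -2965/4096
v_14 [RBRBRRRBBRBRBB]  L=[-1; -3/4; -47/64; -93/128; -371/512; -1483/2048; -2965/4096]  R=[-741/1024; -185/256; -23/32; -11/16; -5/8; -1/2; 0]  → -5929/8192

-5929/8192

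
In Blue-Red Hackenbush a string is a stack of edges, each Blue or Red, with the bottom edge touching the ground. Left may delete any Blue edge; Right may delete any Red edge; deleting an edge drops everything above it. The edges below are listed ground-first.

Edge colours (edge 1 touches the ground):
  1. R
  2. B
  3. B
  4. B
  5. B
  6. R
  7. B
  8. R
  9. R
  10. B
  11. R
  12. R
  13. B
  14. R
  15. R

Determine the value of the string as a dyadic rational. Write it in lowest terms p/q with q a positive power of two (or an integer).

-1463/16384

1 of 15 · R · max L −∞ · min R 0 gives -1
2 of 15 · RB · max L -1 · min R 0 gives -1/2
3 of 15 · RBB · max L -1/2 · min R 0 gives -1/4
4 of 15 · RBBB · max L -1/4 · min R 0 gives -1/8
5 of 15 · RBBBB · max L -1/8 · min R 0 gives -1/16
6 of 15 · RBBBBR · max L -1/8 · min R -1/16 gives -3/32
7 of 15 · RBBBBRB · max L -3/32 · min R -1/16 gives -5/64
8 of 15 · RBBBBRBR · max L -3/32 · min R -5/64 gives -11/128
9 of 15 · RBBBBRBRR · max L -3/32 · min R -11/128 gives -23/256
10 of 15 · RBBBBRBRRB · max L -23/256 · min R -11/128 gives -45/512
11 of 15 · RBBBBRBRRBR · max L -23/256 · min R -45/512 gives -91/1024
12 of 15 · RBBBBRBRRBRR · max L -23/256 · min R -91/1024 gives -183/2048
13 of 15 · RBBBBRBRRBRRB · max L -183/2048 · min R -91/1024 gives -365/4096
14 of 15 · RBBBBRBRRBRRBR · max L -183/2048 · min R -365/4096 gives -731/8192
15 of 15 · RBBBBRBRRBRRBRR · max L -183/2048 · min R -731/8192 gives -1463/16384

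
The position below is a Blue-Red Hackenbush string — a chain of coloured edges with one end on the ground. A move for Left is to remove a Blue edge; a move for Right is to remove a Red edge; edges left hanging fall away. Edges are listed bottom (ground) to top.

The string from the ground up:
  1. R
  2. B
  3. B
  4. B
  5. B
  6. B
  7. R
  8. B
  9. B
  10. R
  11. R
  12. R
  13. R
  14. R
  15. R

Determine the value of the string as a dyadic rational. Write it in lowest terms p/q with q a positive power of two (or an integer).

Prefix values for R B B B B B R B B R R R R R R via {L|R} + simplicity:
edge 1 of 15 (R): { ∅ | 0 } — -1
edge 2 of 15 (B): { -1 | 0 } — -1/2
edge 3 of 15 (B): { -1; -1/2 | 0 } — -1/4
edge 4 of 15 (B): { -1; -1/2; -1/4 | 0 } — -1/8
edge 5 of 15 (B): { -1; -1/2; -1/4; -1/8 | 0 } — -1/16
edge 6 of 15 (B): { -1; -1/2; -1/4; -1/8; -1/16 | 0 } — -1/32
edge 7 of 15 (R): { -1; -1/2; -1/4; -1/8; -1/16 | -1/32; 0 } — -3/64
edge 8 of 15 (B): { -1; -1/2; -1/4; -1/8; -1/16; -3/64 | -1/32; 0 } — -5/128
edge 9 of 15 (B): { -1; -1/2; -1/4; -1/8; -1/16; -3/64; -5/128 | -1/32; 0 } — -9/256
edge 10 of 15 (R): { -1; -1/2; -1/4; -1/8; -1/16; -3/64; -5/128 | -9/256; -1/32; 0 } — -19/512
edge 11 of 15 (R): { -1; -1/2; -1/4; -1/8; -1/16; -3/64; -5/128 | -19/512; -9/256; -1/32; 0 } — -39/1024
edge 12 of 15 (R): { -1; -1/2; -1/4; -1/8; -1/16; -3/64; -5/128 | -39/1024; -19/512; -9/256; -1/32; 0 } — -79/2048
edge 13 of 15 (R): { -1; -1/2; -1/4; -1/8; -1/16; -3/64; -5/128 | -79/2048; -39/1024; -19/512; -9/256; -1/32; 0 } — -159/4096
edge 14 of 15 (R): { -1; -1/2; -1/4; -1/8; -1/16; -3/64; -5/128 | -159/4096; -79/2048; -39/1024; -19/512; -9/256; -1/32; 0 } — -319/8192
edge 15 of 15 (R): { -1; -1/2; -1/4; -1/8; -1/16; -3/64; -5/128 | -319/8192; -159/4096; -79/2048; -39/1024; -19/512; -9/256; -1/32; 0 } — -639/16384

-639/16384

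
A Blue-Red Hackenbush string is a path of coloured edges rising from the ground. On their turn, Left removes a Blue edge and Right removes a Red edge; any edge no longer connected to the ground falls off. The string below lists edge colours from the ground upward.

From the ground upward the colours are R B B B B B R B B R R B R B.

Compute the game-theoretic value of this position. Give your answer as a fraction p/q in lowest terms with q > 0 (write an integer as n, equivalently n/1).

-309/8192

Build val(s[:k]) for k = 1..14, string s = R B B B B B R B B R R B R B.
val(R) = { none | 0 } gives -1
val(RB) = { -1 | 0 } gives -1/2
val(RBB) = { -1; -1/2 | 0 } gives -1/4
val(RBBB) = { -1; -1/2; -1/4 | 0 } gives -1/8
val(RBBBB) = { -1; -1/2; -1/4; -1/8 | 0 } gives -1/16
val(RBBBBB) = { -1; -1/2; -1/4; -1/8; -1/16 | 0 } gives -1/32
val(RBBBBBR) = { -1; -1/2; -1/4; -1/8; -1/16 | -1/32; 0 } gives -3/64
val(RBBBBBRB) = { -1; -1/2; -1/4; -1/8; -1/16; -3/64 | -1/32; 0 } gives -5/128
val(RBBBBBRBB) = { -1; -1/2; -1/4; -1/8; -1/16; -3/64; -5/128 | -1/32; 0 } gives -9/256
val(RBBBBBRBBR) = { -1; -1/2; -1/4; -1/8; -1/16; -3/64; -5/128 | -9/256; -1/32; 0 } gives -19/512
val(RBBBBBRBBRR) = { -1; -1/2; -1/4; -1/8; -1/16; -3/64; -5/128 | -19/512; -9/256; -1/32; 0 } gives -39/1024
val(RBBBBBRBBRRB) = { -1; -1/2; -1/4; -1/8; -1/16; -3/64; -5/128; -39/1024 | -19/512; -9/256; -1/32; 0 } gives -77/2048
val(RBBBBBRBBRRBR) = { -1; -1/2; -1/4; -1/8; -1/16; -3/64; -5/128; -39/1024 | -77/2048; -19/512; -9/256; -1/32; 0 } gives -155/4096
val(RBBBBBRBBRRBRB) = { -1; -1/2; -1/4; -1/8; -1/16; -3/64; -5/128; -39/1024; -155/4096 | -77/2048; -19/512; -9/256; -1/32; 0 } gives -309/8192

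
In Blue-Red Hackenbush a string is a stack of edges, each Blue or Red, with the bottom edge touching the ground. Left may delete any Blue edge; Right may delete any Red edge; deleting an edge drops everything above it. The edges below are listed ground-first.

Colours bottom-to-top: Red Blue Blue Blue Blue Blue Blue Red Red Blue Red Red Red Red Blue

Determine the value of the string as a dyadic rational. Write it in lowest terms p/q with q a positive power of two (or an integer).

-445/16384

R: Left { · }, Right { 0 } -> simplest -1
RB: Left { -1 }, Right { 0 } -> simplest -1/2
RBB: Left { -1, -1/2 }, Right { 0 } -> simplest -1/4
RBBB: Left { -1, -1/2, -1/4 }, Right { 0 } -> simplest -1/8
RBBBB: Left { -1, -1/2, -1/4, -1/8 }, Right { 0 } -> simplest -1/16
RBBBBB: Left { -1, -1/2, -1/4, -1/8, -1/16 }, Right { 0 } -> simplest -1/32
RBBBBBB: Left { -1, -1/2, -1/4, -1/8, -1/16, -1/32 }, Right { 0 } -> simplest -1/64
RBBBBBBR: Left { -1, -1/2, -1/4, -1/8, -1/16, -1/32 }, Right { -1/64, 0 } -> simplest -3/128
RBBBBBBRR: Left { -1, -1/2, -1/4, -1/8, -1/16, -1/32 }, Right { -3/128, -1/64, 0 } -> simplest -7/256
RBBBBBBRRB: Left { -1, -1/2, -1/4, -1/8, -1/16, -1/32, -7/256 }, Right { -3/128, -1/64, 0 } -> simplest -13/512
RBBBBBBRRBR: Left { -1, -1/2, -1/4, -1/8, -1/16, -1/32, -7/256 }, Right { -13/512, -3/128, -1/64, 0 } -> simplest -27/1024
RBBBBBBRRBRR: Left { -1, -1/2, -1/4, -1/8, -1/16, -1/32, -7/256 }, Right { -27/1024, -13/512, -3/128, -1/64, 0 } -> simplest -55/2048
RBBBBBBRRBRRR: Left { -1, -1/2, -1/4, -1/8, -1/16, -1/32, -7/256 }, Right { -55/2048, -27/1024, -13/512, -3/128, -1/64, 0 } -> simplest -111/4096
RBBBBBBRRBRRRR: Left { -1, -1/2, -1/4, -1/8, -1/16, -1/32, -7/256 }, Right { -111/4096, -55/2048, -27/1024, -13/512, -3/128, -1/64, 0 } -> simplest -223/8192
RBBBBBBRRBRRRRB: Left { -1, -1/2, -1/4, -1/8, -1/16, -1/32, -7/256, -223/8192 }, Right { -111/4096, -55/2048, -27/1024, -13/512, -3/128, -1/64, 0 } -> simplest -445/16384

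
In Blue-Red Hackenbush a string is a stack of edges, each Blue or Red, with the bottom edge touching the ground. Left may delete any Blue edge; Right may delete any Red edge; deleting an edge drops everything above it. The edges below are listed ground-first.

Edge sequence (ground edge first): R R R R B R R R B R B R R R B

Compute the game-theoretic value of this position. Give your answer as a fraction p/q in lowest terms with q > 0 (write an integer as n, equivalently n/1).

Prefix values for R R R R B R R R B R B R R R B via {L|R} + simplicity:
R: Left { none }, Right { 0 } → simplest -1
RR: Left { none }, Right { -1,0 } → simplest -2
RRR: Left { none }, Right { -2,-1,0 } → simplest -3
RRRR: Left { none }, Right { -3,-2,-1,0 } → simplest -4
RRRRB: Left { -4 }, Right { -3,-2,-1,0 } → simplest -7/2
RRRRBR: Left { -4 }, Right { -7/2,-3,-2,-1,0 } → simplest -15/4
RRRRBRR: Left { -4 }, Right { -15/4,-7/2,-3,-2,-1,0 } → simplest -31/8
RRRRBRRR: Left { -4 }, Right { -31/8,-15/4,-7/2,-3,-2,-1,0 } → simplest -63/16
RRRRBRRRB: Left { -4,-63/16 }, Right { -31/8,-15/4,-7/2,-3,-2,-1,0 } → simplest -125/32
RRRRBRRRBR: Left { -4,-63/16 }, Right { -125/32,-31/8,-15/4,-7/2,-3,-2,-1,0 } → simplest -251/64
RRRRBRRRBRB: Left { -4,-63/16,-251/64 }, Right { -125/32,-31/8,-15/4,-7/2,-3,-2,-1,0 } → simplest -501/128
RRRRBRRRBRBR: Left { -4,-63/16,-251/64 }, Right { -501/128,-125/32,-31/8,-15/4,-7/2,-3,-2,-1,0 } → simplest -1003/256
RRRRBRRRBRBRR: Left { -4,-63/16,-251/64 }, Right { -1003/256,-501/128,-125/32,-31/8,-15/4,-7/2,-3,-2,-1,0 } → simplest -2007/512
RRRRBRRRBRBRRR: Left { -4,-63/16,-251/64 }, Right { -2007/512,-1003/256,-501/128,-125/32,-31/8,-15/4,-7/2,-3,-2,-1,0 } → simplest -4015/1024
RRRRBRRRBRBRRRB: Left { -4,-63/16,-251/64,-4015/1024 }, Right { -2007/512,-1003/256,-501/128,-125/32,-31/8,-15/4,-7/2,-3,-2,-1,0 } → simplest -8029/2048

-8029/2048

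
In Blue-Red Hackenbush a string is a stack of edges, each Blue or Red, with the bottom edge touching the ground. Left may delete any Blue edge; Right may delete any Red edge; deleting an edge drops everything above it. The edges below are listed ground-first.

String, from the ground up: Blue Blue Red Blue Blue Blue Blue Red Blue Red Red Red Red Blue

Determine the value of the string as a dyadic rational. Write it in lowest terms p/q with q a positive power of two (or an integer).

B: Left { 0 }, Right { — } so simplest 1
BB: Left { 0,1 }, Right { — } so simplest 2
BBR: Left { 0,1 }, Right { 2 } so simplest 3/2
BBRB: Left { 0,1,3/2 }, Right { 2 } so simplest 7/4
BBRBB: Left { 0,1,3/2,7/4 }, Right { 2 } so simplest 15/8
BBRBBB: Left { 0,1,3/2,7/4,15/8 }, Right { 2 } so simplest 31/16
BBRBBBB: Left { 0,1,3/2,7/4,15/8,31/16 }, Right { 2 } so simplest 63/32
BBRBBBBR: Left { 0,1,3/2,7/4,15/8,31/16 }, Right { 63/32,2 } so simplest 125/64
BBRBBBBRB: Left { 0,1,3/2,7/4,15/8,31/16,125/64 }, Right { 63/32,2 } so simplest 251/128
BBRBBBBRBR: Left { 0,1,3/2,7/4,15/8,31/16,125/64 }, Right { 251/128,63/32,2 } so simplest 501/256
BBRBBBBRBRR: Left { 0,1,3/2,7/4,15/8,31/16,125/64 }, Right { 501/256,251/128,63/32,2 } so simplest 1001/512
BBRBBBBRBRRR: Left { 0,1,3/2,7/4,15/8,31/16,125/64 }, Right { 1001/512,501/256,251/128,63/32,2 } so simplest 2001/1024
BBRBBBBRBRRRR: Left { 0,1,3/2,7/4,15/8,31/16,125/64 }, Right { 2001/1024,1001/512,501/256,251/128,63/32,2 } so simplest 4001/2048
BBRBBBBRBRRRRB: Left { 0,1,3/2,7/4,15/8,31/16,125/64,4001/2048 }, Right { 2001/1024,1001/512,501/256,251/128,63/32,2 } so simplest 8003/4096

8003/4096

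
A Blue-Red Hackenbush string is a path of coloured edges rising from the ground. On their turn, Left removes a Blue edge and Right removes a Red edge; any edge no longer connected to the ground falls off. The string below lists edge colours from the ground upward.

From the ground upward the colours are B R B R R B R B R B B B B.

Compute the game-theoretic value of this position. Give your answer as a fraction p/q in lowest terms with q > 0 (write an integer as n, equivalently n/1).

2399/4096

v_1 [B]  L=[0]  R=[]  ⇒ 1
v_2 [BR]  L=[0]  R=[1]  ⇒ 1/2
v_3 [BRB]  L=[0, 1/2]  R=[1]  ⇒ 3/4
v_4 [BRBR]  L=[0, 1/2]  R=[3/4, 1]  ⇒ 5/8
v_5 [BRBRR]  L=[0, 1/2]  R=[5/8, 3/4, 1]  ⇒ 9/16
v_6 [BRBRRB]  L=[0, 1/2, 9/16]  R=[5/8, 3/4, 1]  ⇒ 19/32
v_7 [BRBRRBR]  L=[0, 1/2, 9/16]  R=[19/32, 5/8, 3/4, 1]  ⇒ 37/64
v_8 [BRBRRBRB]  L=[0, 1/2, 9/16, 37/64]  R=[19/32, 5/8, 3/4, 1]  ⇒ 75/128
v_9 [BRBRRBRBR]  L=[0, 1/2, 9/16, 37/64]  R=[75/128, 19/32, 5/8, 3/4, 1]  ⇒ 149/256
v_10 [BRBRRBRBRB]  L=[0, 1/2, 9/16, 37/64, 149/256]  R=[75/128, 19/32, 5/8, 3/4, 1]  ⇒ 299/512
v_11 [BRBRRBRBRBB]  L=[0, 1/2, 9/16, 37/64, 149/256, 299/512]  R=[75/128, 19/32, 5/8, 3/4, 1]  ⇒ 599/1024
v_12 [BRBRRBRBRBBB]  L=[0, 1/2, 9/16, 37/64, 149/256, 299/512, 599/1024]  R=[75/128, 19/32, 5/8, 3/4, 1]  ⇒ 1199/2048
v_13 [BRBRRBRBRBBBB]  L=[0, 1/2, 9/16, 37/64, 149/256, 299/512, 599/1024, 1199/2048]  R=[75/128, 19/32, 5/8, 3/4, 1]  ⇒ 2399/4096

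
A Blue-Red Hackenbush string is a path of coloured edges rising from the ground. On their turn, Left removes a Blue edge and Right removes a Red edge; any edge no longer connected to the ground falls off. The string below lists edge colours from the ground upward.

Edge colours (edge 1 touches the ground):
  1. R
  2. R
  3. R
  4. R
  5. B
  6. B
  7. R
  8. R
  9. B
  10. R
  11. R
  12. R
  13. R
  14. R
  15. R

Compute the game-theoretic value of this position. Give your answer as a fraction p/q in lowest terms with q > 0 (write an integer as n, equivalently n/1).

-7039/2048

Recurse on prefixes of the 15-edge string R R R R B B R R B R R R R R R:
value(R) = { (no moves) | 0 } gives -1
value(RR) = { (no moves) | -1, 0 } gives -2
value(RRR) = { (no moves) | -2, -1, 0 } gives -3
value(RRRR) = { (no moves) | -3, -2, -1, 0 } gives -4
value(RRRRB) = { -4 | -3, -2, -1, 0 } gives -7/2
value(RRRRBB) = { -4, -7/2 | -3, -2, -1, 0 } gives -13/4
value(RRRRBBR) = { -4, -7/2 | -13/4, -3, -2, -1, 0 } gives -27/8
value(RRRRBBRR) = { -4, -7/2 | -27/8, -13/4, -3, -2, -1, 0 } gives -55/16
value(RRRRBBRRB) = { -4, -7/2, -55/16 | -27/8, -13/4, -3, -2, -1, 0 } gives -109/32
value(RRRRBBRRBR) = { -4, -7/2, -55/16 | -109/32, -27/8, -13/4, -3, -2, -1, 0 } gives -219/64
value(RRRRBBRRBRR) = { -4, -7/2, -55/16 | -219/64, -109/32, -27/8, -13/4, -3, -2, -1, 0 } gives -439/128
value(RRRRBBRRBRRR) = { -4, -7/2, -55/16 | -439/128, -219/64, -109/32, -27/8, -13/4, -3, -2, -1, 0 } gives -879/256
value(RRRRBBRRBRRRR) = { -4, -7/2, -55/16 | -879/256, -439/128, -219/64, -109/32, -27/8, -13/4, -3, -2, -1, 0 } gives -1759/512
value(RRRRBBRRBRRRRR) = { -4, -7/2, -55/16 | -1759/512, -879/256, -439/128, -219/64, -109/32, -27/8, -13/4, -3, -2, -1, 0 } gives -3519/1024
value(RRRRBBRRBRRRRRR) = { -4, -7/2, -55/16 | -3519/1024, -1759/512, -879/256, -439/128, -219/64, -109/32, -27/8, -13/4, -3, -2, -1, 0 } gives -7039/2048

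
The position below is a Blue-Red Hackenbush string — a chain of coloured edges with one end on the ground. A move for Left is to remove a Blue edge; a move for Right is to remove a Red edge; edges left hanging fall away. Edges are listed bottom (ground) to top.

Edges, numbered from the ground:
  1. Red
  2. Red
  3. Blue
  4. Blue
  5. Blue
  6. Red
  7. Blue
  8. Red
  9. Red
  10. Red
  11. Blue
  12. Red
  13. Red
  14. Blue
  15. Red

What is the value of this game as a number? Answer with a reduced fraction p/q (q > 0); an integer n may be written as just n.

-9691/8192

Build v(s[:k]) for k = 1..15, string s = Red Red Blue Blue Blue Red Blue Red Red Red Blue Red Red Blue Red.
edge 1 of 15 (Red): { ∅ | 0 } → -1
edge 2 of 15 (Red): { ∅ | -1; 0 } → -2
edge 3 of 15 (Blue): { -2 | -1; 0 } → -3/2
edge 4 of 15 (Blue): { -2; -3/2 | -1; 0 } → -5/4
edge 5 of 15 (Blue): { -2; -3/2; -5/4 | -1; 0 } → -9/8
edge 6 of 15 (Red): { -2; -3/2; -5/4 | -9/8; -1; 0 } → -19/16
edge 7 of 15 (Blue): { -2; -3/2; -5/4; -19/16 | -9/8; -1; 0 } → -37/32
edge 8 of 15 (Red): { -2; -3/2; -5/4; -19/16 | -37/32; -9/8; -1; 0 } → -75/64
edge 9 of 15 (Red): { -2; -3/2; -5/4; -19/16 | -75/64; -37/32; -9/8; -1; 0 } → -151/128
edge 10 of 15 (Red): { -2; -3/2; -5/4; -19/16 | -151/128; -75/64; -37/32; -9/8; -1; 0 } → -303/256
edge 11 of 15 (Blue): { -2; -3/2; -5/4; -19/16; -303/256 | -151/128; -75/64; -37/32; -9/8; -1; 0 } → -605/512
edge 12 of 15 (Red): { -2; -3/2; -5/4; -19/16; -303/256 | -605/512; -151/128; -75/64; -37/32; -9/8; -1; 0 } → -1211/1024
edge 13 of 15 (Red): { -2; -3/2; -5/4; -19/16; -303/256 | -1211/1024; -605/512; -151/128; -75/64; -37/32; -9/8; -1; 0 } → -2423/2048
edge 14 of 15 (Blue): { -2; -3/2; -5/4; -19/16; -303/256; -2423/2048 | -1211/1024; -605/512; -151/128; -75/64; -37/32; -9/8; -1; 0 } → -4845/4096
edge 15 of 15 (Red): { -2; -3/2; -5/4; -19/16; -303/256; -2423/2048 | -4845/4096; -1211/1024; -605/512; -151/128; -75/64; -37/32; -9/8; -1; 0 } → -9691/8192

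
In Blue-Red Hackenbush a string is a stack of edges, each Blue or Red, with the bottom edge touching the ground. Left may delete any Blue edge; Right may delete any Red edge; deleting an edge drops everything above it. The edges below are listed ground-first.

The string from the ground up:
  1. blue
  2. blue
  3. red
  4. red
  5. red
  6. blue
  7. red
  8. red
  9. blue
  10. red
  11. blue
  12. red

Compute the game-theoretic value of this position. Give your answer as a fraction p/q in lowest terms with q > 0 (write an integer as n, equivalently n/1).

Recurse on prefixes of the 12-edge string blue blue red red red blue red red blue red blue red:
edge 1 of 12 (blue): { 0 | ∅ } = 1
edge 2 of 12 (blue): { 0, 1 | ∅ } = 2
edge 3 of 12 (red): { 0, 1 | 2 } = 3/2
edge 4 of 12 (red): { 0, 1 | 3/2, 2 } = 5/4
edge 5 of 12 (red): { 0, 1 | 5/4, 3/2, 2 } = 9/8
edge 6 of 12 (blue): { 0, 1, 9/8 | 5/4, 3/2, 2 } = 19/16
edge 7 of 12 (red): { 0, 1, 9/8 | 19/16, 5/4, 3/2, 2 } = 37/32
edge 8 of 12 (red): { 0, 1, 9/8 | 37/32, 19/16, 5/4, 3/2, 2 } = 73/64
edge 9 of 12 (blue): { 0, 1, 9/8, 73/64 | 37/32, 19/16, 5/4, 3/2, 2 } = 147/128
edge 10 of 12 (red): { 0, 1, 9/8, 73/64 | 147/128, 37/32, 19/16, 5/4, 3/2, 2 } = 293/256
edge 11 of 12 (blue): { 0, 1, 9/8, 73/64, 293/256 | 147/128, 37/32, 19/16, 5/4, 3/2, 2 } = 587/512
edge 12 of 12 (red): { 0, 1, 9/8, 73/64, 293/256 | 587/512, 147/128, 37/32, 19/16, 5/4, 3/2, 2 } = 1173/1024

1173/1024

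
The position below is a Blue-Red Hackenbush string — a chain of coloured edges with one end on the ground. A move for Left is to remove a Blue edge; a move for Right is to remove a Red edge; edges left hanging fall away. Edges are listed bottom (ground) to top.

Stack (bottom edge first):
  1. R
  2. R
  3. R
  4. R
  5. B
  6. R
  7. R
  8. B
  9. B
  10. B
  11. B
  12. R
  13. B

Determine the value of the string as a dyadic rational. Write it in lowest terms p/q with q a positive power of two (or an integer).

step 1: add R to get R; options L={ — } R={ 0 } → -1
step 2: add R to get RR; options L={ — } R={ -1,0 } → -2
step 3: add R to get RRR; options L={ — } R={ -2,-1,0 } → -3
step 4: add R to get RRRR; options L={ — } R={ -3,-2,-1,0 } → -4
step 5: add B to get RRRRB; options L={ -4 } R={ -3,-2,-1,0 } → -7/2
step 6: add R to get RRRRBR; options L={ -4 } R={ -7/2,-3,-2,-1,0 } → -15/4
step 7: add R to get RRRRBRR; options L={ -4 } R={ -15/4,-7/2,-3,-2,-1,0 } → -31/8
step 8: add B to get RRRRBRRB; options L={ -4,-31/8 } R={ -15/4,-7/2,-3,-2,-1,0 } → -61/16
step 9: add B to get RRRRBRRBB; options L={ -4,-31/8,-61/16 } R={ -15/4,-7/2,-3,-2,-1,0 } → -121/32
step 10: add B to get RRRRBRRBBB; options L={ -4,-31/8,-61/16,-121/32 } R={ -15/4,-7/2,-3,-2,-1,0 } → -241/64
step 11: add B to get RRRRBRRBBBB; options L={ -4,-31/8,-61/16,-121/32,-241/64 } R={ -15/4,-7/2,-3,-2,-1,0 } → -481/128
step 12: add R to get RRRRBRRBBBBR; options L={ -4,-31/8,-61/16,-121/32,-241/64 } R={ -481/128,-15/4,-7/2,-3,-2,-1,0 } → -963/256
step 13: add B to get RRRRBRRBBBBRB; options L={ -4,-31/8,-61/16,-121/32,-241/64,-963/256 } R={ -481/128,-15/4,-7/2,-3,-2,-1,0 } → -1925/512

-1925/512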